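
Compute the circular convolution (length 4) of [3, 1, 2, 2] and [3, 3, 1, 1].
Use y[k] = Σ_j s[j]·t[(k-j) mod 4]. y[0] = 3×3 + 1×1 + 2×1 + 2×3 = 18; y[1] = 3×3 + 1×3 + 2×1 + 2×1 = 16; y[2] = 3×1 + 1×3 + 2×3 + 2×1 = 14; y[3] = 3×1 + 1×1 + 2×3 + 2×3 = 16. Result: [18, 16, 14, 16]

[18, 16, 14, 16]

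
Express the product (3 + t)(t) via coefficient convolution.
Ascending coefficients: a = [3, 1], b = [0, 1]. c[0] = 3×0 = 0; c[1] = 3×1 + 1×0 = 3; c[2] = 1×1 = 1. Result coefficients: [0, 3, 1] → 3t + t^2

3t + t^2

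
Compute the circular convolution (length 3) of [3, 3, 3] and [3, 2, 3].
Use y[k] = Σ_j x[j]·h[(k-j) mod 3]. y[0] = 3×3 + 3×3 + 3×2 = 24; y[1] = 3×2 + 3×3 + 3×3 = 24; y[2] = 3×3 + 3×2 + 3×3 = 24. Result: [24, 24, 24]

[24, 24, 24]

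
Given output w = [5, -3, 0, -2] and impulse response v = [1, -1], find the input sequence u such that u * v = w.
Deconvolve w=[5, -3, 0, -2] by v=[1, -1]. Since v[0]=1, solve forward: u[0] = w[0] / 1 = 5; u[1] = (w[1] - 5×-1) / 1 = 2; u[2] = (w[2] - 2×-1) / 1 = 2. So u = [5, 2, 2]. Check by forward convolution: w[0] = 5×1 = 5; w[1] = 5×-1 + 2×1 = -3; w[2] = 2×-1 + 2×1 = 0; w[3] = 2×-1 = -2

[5, 2, 2]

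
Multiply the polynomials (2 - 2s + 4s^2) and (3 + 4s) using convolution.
Ascending coefficients: a = [2, -2, 4], b = [3, 4]. c[0] = 2×3 = 6; c[1] = 2×4 + -2×3 = 2; c[2] = -2×4 + 4×3 = 4; c[3] = 4×4 = 16. Result coefficients: [6, 2, 4, 16] → 6 + 2s + 4s^2 + 16s^3

6 + 2s + 4s^2 + 16s^3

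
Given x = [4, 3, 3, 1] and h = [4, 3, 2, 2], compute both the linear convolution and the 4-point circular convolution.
Linear: y_lin[0] = 4×4 = 16; y_lin[1] = 4×3 + 3×4 = 24; y_lin[2] = 4×2 + 3×3 + 3×4 = 29; y_lin[3] = 4×2 + 3×2 + 3×3 + 1×4 = 27; y_lin[4] = 3×2 + 3×2 + 1×3 = 15; y_lin[5] = 3×2 + 1×2 = 8; y_lin[6] = 1×2 = 2 → [16, 24, 29, 27, 15, 8, 2]. Circular (length 4): y[0] = 4×4 + 3×2 + 3×2 + 1×3 = 31; y[1] = 4×3 + 3×4 + 3×2 + 1×2 = 32; y[2] = 4×2 + 3×3 + 3×4 + 1×2 = 31; y[3] = 4×2 + 3×2 + 3×3 + 1×4 = 27 → [31, 32, 31, 27]

Linear: [16, 24, 29, 27, 15, 8, 2], Circular: [31, 32, 31, 27]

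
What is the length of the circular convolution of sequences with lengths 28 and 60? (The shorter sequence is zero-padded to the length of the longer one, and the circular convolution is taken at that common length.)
Circular convolution (zero-padding the shorter input) has length max(m, n) = max(28, 60) = 60

60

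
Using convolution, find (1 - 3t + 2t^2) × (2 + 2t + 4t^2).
Ascending coefficients: a = [1, -3, 2], b = [2, 2, 4]. c[0] = 1×2 = 2; c[1] = 1×2 + -3×2 = -4; c[2] = 1×4 + -3×2 + 2×2 = 2; c[3] = -3×4 + 2×2 = -8; c[4] = 2×4 = 8. Result coefficients: [2, -4, 2, -8, 8] → 2 - 4t + 2t^2 - 8t^3 + 8t^4

2 - 4t + 2t^2 - 8t^3 + 8t^4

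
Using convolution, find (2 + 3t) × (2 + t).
Ascending coefficients: a = [2, 3], b = [2, 1]. c[0] = 2×2 = 4; c[1] = 2×1 + 3×2 = 8; c[2] = 3×1 = 3. Result coefficients: [4, 8, 3] → 4 + 8t + 3t^2

4 + 8t + 3t^2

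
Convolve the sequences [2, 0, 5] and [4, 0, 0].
y[0] = 2×4 = 8; y[1] = 2×0 + 0×4 = 0; y[2] = 2×0 + 0×0 + 5×4 = 20; y[3] = 0×0 + 5×0 = 0; y[4] = 5×0 = 0

[8, 0, 20, 0, 0]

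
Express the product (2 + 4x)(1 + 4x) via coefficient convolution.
Ascending coefficients: a = [2, 4], b = [1, 4]. c[0] = 2×1 = 2; c[1] = 2×4 + 4×1 = 12; c[2] = 4×4 = 16. Result coefficients: [2, 12, 16] → 2 + 12x + 16x^2

2 + 12x + 16x^2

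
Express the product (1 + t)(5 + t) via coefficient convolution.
Ascending coefficients: a = [1, 1], b = [5, 1]. c[0] = 1×5 = 5; c[1] = 1×1 + 1×5 = 6; c[2] = 1×1 = 1. Result coefficients: [5, 6, 1] → 5 + 6t + t^2

5 + 6t + t^2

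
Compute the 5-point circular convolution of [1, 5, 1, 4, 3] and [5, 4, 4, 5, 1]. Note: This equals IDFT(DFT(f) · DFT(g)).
Either evaluate y[k] = Σ_j f[j]·g[(k-j) mod 5] directly, or use IDFT(DFT(f) · DFT(g)). y[0] = 1×5 + 5×1 + 1×5 + 4×4 + 3×4 = 43; y[1] = 1×4 + 5×5 + 1×1 + 4×5 + 3×4 = 62; y[2] = 1×4 + 5×4 + 1×5 + 4×1 + 3×5 = 48; y[3] = 1×5 + 5×4 + 1×4 + 4×5 + 3×1 = 52; y[4] = 1×1 + 5×5 + 1×4 + 4×4 + 3×5 = 61. Result: [43, 62, 48, 52, 61]

[43, 62, 48, 52, 61]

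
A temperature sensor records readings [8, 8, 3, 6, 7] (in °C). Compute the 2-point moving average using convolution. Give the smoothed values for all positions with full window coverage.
2-point moving average kernel = [1, 1]. Apply in 'valid' mode (full window coverage): avg[0] = (8 + 8) / 2 = 8.0; avg[1] = (8 + 3) / 2 = 5.5; avg[2] = (3 + 6) / 2 = 4.5; avg[3] = (6 + 7) / 2 = 6.5. Smoothed values: [8.0, 5.5, 4.5, 6.5]

[8.0, 5.5, 4.5, 6.5]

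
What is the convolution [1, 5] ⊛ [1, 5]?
y[0] = 1×1 = 1; y[1] = 1×5 + 5×1 = 10; y[2] = 5×5 = 25

[1, 10, 25]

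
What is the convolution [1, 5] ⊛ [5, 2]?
y[0] = 1×5 = 5; y[1] = 1×2 + 5×5 = 27; y[2] = 5×2 = 10

[5, 27, 10]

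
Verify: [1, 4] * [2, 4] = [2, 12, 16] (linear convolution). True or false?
Recompute linear convolution of [1, 4] and [2, 4]: y[0] = 1×2 = 2; y[1] = 1×4 + 4×2 = 12; y[2] = 4×4 = 16 → [2, 12, 16]. Given [2, 12, 16] matches, so answer: Yes

Yes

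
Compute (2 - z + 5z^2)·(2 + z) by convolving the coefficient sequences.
Ascending coefficients: a = [2, -1, 5], b = [2, 1]. c[0] = 2×2 = 4; c[1] = 2×1 + -1×2 = 0; c[2] = -1×1 + 5×2 = 9; c[3] = 5×1 = 5. Result coefficients: [4, 0, 9, 5] → 4 + 9z^2 + 5z^3

4 + 9z^2 + 5z^3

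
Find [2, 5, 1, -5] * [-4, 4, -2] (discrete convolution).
y[0] = 2×-4 = -8; y[1] = 2×4 + 5×-4 = -12; y[2] = 2×-2 + 5×4 + 1×-4 = 12; y[3] = 5×-2 + 1×4 + -5×-4 = 14; y[4] = 1×-2 + -5×4 = -22; y[5] = -5×-2 = 10

[-8, -12, 12, 14, -22, 10]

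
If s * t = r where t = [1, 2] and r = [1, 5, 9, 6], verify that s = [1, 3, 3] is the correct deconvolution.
Forward-compute [1, 3, 3] * [1, 2]: r[0] = 1×1 = 1; r[1] = 1×2 + 3×1 = 5; r[2] = 3×2 + 3×1 = 9; r[3] = 3×2 = 6 → [1, 5, 9, 6]. Matches given r = [1, 5, 9, 6], so verified.

Verified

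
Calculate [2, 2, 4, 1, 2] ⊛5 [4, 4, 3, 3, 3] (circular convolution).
Use y[k] = Σ_j a[j]·b[(k-j) mod 5]. y[0] = 2×4 + 2×3 + 4×3 + 1×3 + 2×4 = 37; y[1] = 2×4 + 2×4 + 4×3 + 1×3 + 2×3 = 37; y[2] = 2×3 + 2×4 + 4×4 + 1×3 + 2×3 = 39; y[3] = 2×3 + 2×3 + 4×4 + 1×4 + 2×3 = 38; y[4] = 2×3 + 2×3 + 4×3 + 1×4 + 2×4 = 36. Result: [37, 37, 39, 38, 36]

[37, 37, 39, 38, 36]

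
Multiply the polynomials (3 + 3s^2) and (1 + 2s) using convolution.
Ascending coefficients: a = [3, 0, 3], b = [1, 2]. c[0] = 3×1 = 3; c[1] = 3×2 + 0×1 = 6; c[2] = 0×2 + 3×1 = 3; c[3] = 3×2 = 6. Result coefficients: [3, 6, 3, 6] → 3 + 6s + 3s^2 + 6s^3

3 + 6s + 3s^2 + 6s^3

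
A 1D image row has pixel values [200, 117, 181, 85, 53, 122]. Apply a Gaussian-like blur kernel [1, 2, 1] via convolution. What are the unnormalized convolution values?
Convolve image row [200, 117, 181, 85, 53, 122] with kernel [1, 2, 1]: y[0] = 200×1 = 200; y[1] = 200×2 + 117×1 = 517; y[2] = 200×1 + 117×2 + 181×1 = 615; y[3] = 117×1 + 181×2 + 85×1 = 564; y[4] = 181×1 + 85×2 + 53×1 = 404; y[5] = 85×1 + 53×2 + 122×1 = 313; y[6] = 53×1 + 122×2 = 297; y[7] = 122×1 = 122 → [200, 517, 615, 564, 404, 313, 297, 122]. Normalization factor = sum(kernel) = 4.

[200, 517, 615, 564, 404, 313, 297, 122]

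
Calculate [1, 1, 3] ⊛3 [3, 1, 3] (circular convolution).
Use y[k] = Σ_j x[j]·h[(k-j) mod 3]. y[0] = 1×3 + 1×3 + 3×1 = 9; y[1] = 1×1 + 1×3 + 3×3 = 13; y[2] = 1×3 + 1×1 + 3×3 = 13. Result: [9, 13, 13]

[9, 13, 13]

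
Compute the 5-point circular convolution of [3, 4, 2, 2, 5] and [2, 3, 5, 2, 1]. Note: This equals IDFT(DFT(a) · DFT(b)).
Either evaluate y[k] = Σ_j a[j]·b[(k-j) mod 5] directly, or use IDFT(DFT(a) · DFT(b)). y[0] = 3×2 + 4×1 + 2×2 + 2×5 + 5×3 = 39; y[1] = 3×3 + 4×2 + 2×1 + 2×2 + 5×5 = 48; y[2] = 3×5 + 4×3 + 2×2 + 2×1 + 5×2 = 43; y[3] = 3×2 + 4×5 + 2×3 + 2×2 + 5×1 = 41; y[4] = 3×1 + 4×2 + 2×5 + 2×3 + 5×2 = 37. Result: [39, 48, 43, 41, 37]

[39, 48, 43, 41, 37]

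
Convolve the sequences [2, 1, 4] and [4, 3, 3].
y[0] = 2×4 = 8; y[1] = 2×3 + 1×4 = 10; y[2] = 2×3 + 1×3 + 4×4 = 25; y[3] = 1×3 + 4×3 = 15; y[4] = 4×3 = 12

[8, 10, 25, 15, 12]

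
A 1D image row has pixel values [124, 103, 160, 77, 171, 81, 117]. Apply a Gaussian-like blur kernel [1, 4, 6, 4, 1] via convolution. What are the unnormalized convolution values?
Convolve image row [124, 103, 160, 77, 171, 81, 117] with kernel [1, 4, 6, 4, 1]: y[0] = 124×1 = 124; y[1] = 124×4 + 103×1 = 599; y[2] = 124×6 + 103×4 + 160×1 = 1316; y[3] = 124×4 + 103×6 + 160×4 + 77×1 = 1831; y[4] = 124×1 + 103×4 + 160×6 + 77×4 + 171×1 = 1975; y[5] = 103×1 + 160×4 + 77×6 + 171×4 + 81×1 = 1970; y[6] = 160×1 + 77×4 + 171×6 + 81×4 + 117×1 = 1935; y[7] = 77×1 + 171×4 + 81×6 + 117×4 = 1715; y[8] = 171×1 + 81×4 + 117×6 = 1197; y[9] = 81×1 + 117×4 = 549; y[10] = 117×1 = 117 → [124, 599, 1316, 1831, 1975, 1970, 1935, 1715, 1197, 549, 117]. Normalization factor = sum(kernel) = 16.

[124, 599, 1316, 1831, 1975, 1970, 1935, 1715, 1197, 549, 117]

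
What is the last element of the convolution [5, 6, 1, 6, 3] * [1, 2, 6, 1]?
Use y[k] = Σ_i a[i]·b[k-i] at k=7. y[7] = 3×1 = 3

3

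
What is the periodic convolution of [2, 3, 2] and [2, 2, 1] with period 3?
Use y[k] = Σ_j u[j]·v[(k-j) mod 3]. y[0] = 2×2 + 3×1 + 2×2 = 11; y[1] = 2×2 + 3×2 + 2×1 = 12; y[2] = 2×1 + 3×2 + 2×2 = 12. Result: [11, 12, 12]

[11, 12, 12]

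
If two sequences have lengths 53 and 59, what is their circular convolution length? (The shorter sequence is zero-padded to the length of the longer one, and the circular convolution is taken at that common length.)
Circular convolution (zero-padding the shorter input) has length max(m, n) = max(53, 59) = 59

59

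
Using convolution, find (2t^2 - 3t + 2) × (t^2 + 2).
Ascending coefficients: a = [2, -3, 2], b = [2, 0, 1]. c[0] = 2×2 = 4; c[1] = 2×0 + -3×2 = -6; c[2] = 2×1 + -3×0 + 2×2 = 6; c[3] = -3×1 + 2×0 = -3; c[4] = 2×1 = 2. Result coefficients: [4, -6, 6, -3, 2] → 2t^4 - 3t^3 + 6t^2 - 6t + 4

2t^4 - 3t^3 + 6t^2 - 6t + 4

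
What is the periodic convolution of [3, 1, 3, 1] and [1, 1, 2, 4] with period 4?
Use y[k] = Σ_j s[j]·t[(k-j) mod 4]. y[0] = 3×1 + 1×4 + 3×2 + 1×1 = 14; y[1] = 3×1 + 1×1 + 3×4 + 1×2 = 18; y[2] = 3×2 + 1×1 + 3×1 + 1×4 = 14; y[3] = 3×4 + 1×2 + 3×1 + 1×1 = 18. Result: [14, 18, 14, 18]

[14, 18, 14, 18]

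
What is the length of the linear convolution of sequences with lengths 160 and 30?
Linear/full convolution length: m + n - 1 = 160 + 30 - 1 = 189

189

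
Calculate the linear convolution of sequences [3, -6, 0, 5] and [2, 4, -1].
y[0] = 3×2 = 6; y[1] = 3×4 + -6×2 = 0; y[2] = 3×-1 + -6×4 + 0×2 = -27; y[3] = -6×-1 + 0×4 + 5×2 = 16; y[4] = 0×-1 + 5×4 = 20; y[5] = 5×-1 = -5

[6, 0, -27, 16, 20, -5]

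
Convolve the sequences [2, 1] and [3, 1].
y[0] = 2×3 = 6; y[1] = 2×1 + 1×3 = 5; y[2] = 1×1 = 1

[6, 5, 1]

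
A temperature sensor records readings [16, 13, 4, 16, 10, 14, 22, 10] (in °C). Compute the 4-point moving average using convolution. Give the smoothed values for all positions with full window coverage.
4-point moving average kernel = [1, 1, 1, 1]. Apply in 'valid' mode (full window coverage): avg[0] = (16 + 13 + 4 + 16) / 4 = 12.25; avg[1] = (13 + 4 + 16 + 10) / 4 = 10.75; avg[2] = (4 + 16 + 10 + 14) / 4 = 11.0; avg[3] = (16 + 10 + 14 + 22) / 4 = 15.5; avg[4] = (10 + 14 + 22 + 10) / 4 = 14.0. Smoothed values: [12.25, 10.75, 11.0, 15.5, 14.0]

[12.25, 10.75, 11.0, 15.5, 14.0]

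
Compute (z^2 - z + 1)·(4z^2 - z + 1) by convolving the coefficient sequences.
Ascending coefficients: a = [1, -1, 1], b = [1, -1, 4]. c[0] = 1×1 = 1; c[1] = 1×-1 + -1×1 = -2; c[2] = 1×4 + -1×-1 + 1×1 = 6; c[3] = -1×4 + 1×-1 = -5; c[4] = 1×4 = 4. Result coefficients: [1, -2, 6, -5, 4] → 4z^4 - 5z^3 + 6z^2 - 2z + 1

4z^4 - 5z^3 + 6z^2 - 2z + 1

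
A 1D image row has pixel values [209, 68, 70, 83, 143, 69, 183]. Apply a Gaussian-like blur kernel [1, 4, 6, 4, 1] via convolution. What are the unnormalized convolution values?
Convolve image row [209, 68, 70, 83, 143, 69, 183] with kernel [1, 4, 6, 4, 1]: y[0] = 209×1 = 209; y[1] = 209×4 + 68×1 = 904; y[2] = 209×6 + 68×4 + 70×1 = 1596; y[3] = 209×4 + 68×6 + 70×4 + 83×1 = 1607; y[4] = 209×1 + 68×4 + 70×6 + 83×4 + 143×1 = 1376; y[5] = 68×1 + 70×4 + 83×6 + 143×4 + 69×1 = 1487; y[6] = 70×1 + 83×4 + 143×6 + 69×4 + 183×1 = 1719; y[7] = 83×1 + 143×4 + 69×6 + 183×4 = 1801; y[8] = 143×1 + 69×4 + 183×6 = 1517; y[9] = 69×1 + 183×4 = 801; y[10] = 183×1 = 183 → [209, 904, 1596, 1607, 1376, 1487, 1719, 1801, 1517, 801, 183]. Normalization factor = sum(kernel) = 16.

[209, 904, 1596, 1607, 1376, 1487, 1719, 1801, 1517, 801, 183]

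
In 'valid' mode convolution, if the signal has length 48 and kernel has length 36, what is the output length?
'Valid' mode counts only positions where the kernel fully overlaps the signal: m - n + 1 = 48 - 36 + 1 = 13

13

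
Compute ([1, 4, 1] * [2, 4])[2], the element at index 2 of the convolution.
Use y[k] = Σ_i a[i]·b[k-i] at k=2. y[2] = 4×4 + 1×2 = 18

18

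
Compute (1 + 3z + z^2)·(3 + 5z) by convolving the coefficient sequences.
Ascending coefficients: a = [1, 3, 1], b = [3, 5]. c[0] = 1×3 = 3; c[1] = 1×5 + 3×3 = 14; c[2] = 3×5 + 1×3 = 18; c[3] = 1×5 = 5. Result coefficients: [3, 14, 18, 5] → 3 + 14z + 18z^2 + 5z^3

3 + 14z + 18z^2 + 5z^3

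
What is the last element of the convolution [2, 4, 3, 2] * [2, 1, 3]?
Use y[k] = Σ_i a[i]·b[k-i] at k=5. y[5] = 2×3 = 6

6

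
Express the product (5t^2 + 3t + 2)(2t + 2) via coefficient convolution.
Ascending coefficients: a = [2, 3, 5], b = [2, 2]. c[0] = 2×2 = 4; c[1] = 2×2 + 3×2 = 10; c[2] = 3×2 + 5×2 = 16; c[3] = 5×2 = 10. Result coefficients: [4, 10, 16, 10] → 10t^3 + 16t^2 + 10t + 4

10t^3 + 16t^2 + 10t + 4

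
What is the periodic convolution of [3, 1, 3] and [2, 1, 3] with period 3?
Use y[k] = Σ_j s[j]·t[(k-j) mod 3]. y[0] = 3×2 + 1×3 + 3×1 = 12; y[1] = 3×1 + 1×2 + 3×3 = 14; y[2] = 3×3 + 1×1 + 3×2 = 16. Result: [12, 14, 16]

[12, 14, 16]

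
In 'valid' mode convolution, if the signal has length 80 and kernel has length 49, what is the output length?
'Valid' mode counts only positions where the kernel fully overlaps the signal: m - n + 1 = 80 - 49 + 1 = 32

32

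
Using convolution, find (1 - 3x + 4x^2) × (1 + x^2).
Ascending coefficients: a = [1, -3, 4], b = [1, 0, 1]. c[0] = 1×1 = 1; c[1] = 1×0 + -3×1 = -3; c[2] = 1×1 + -3×0 + 4×1 = 5; c[3] = -3×1 + 4×0 = -3; c[4] = 4×1 = 4. Result coefficients: [1, -3, 5, -3, 4] → 1 - 3x + 5x^2 - 3x^3 + 4x^4

1 - 3x + 5x^2 - 3x^3 + 4x^4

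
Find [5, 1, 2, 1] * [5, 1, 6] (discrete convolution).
y[0] = 5×5 = 25; y[1] = 5×1 + 1×5 = 10; y[2] = 5×6 + 1×1 + 2×5 = 41; y[3] = 1×6 + 2×1 + 1×5 = 13; y[4] = 2×6 + 1×1 = 13; y[5] = 1×6 = 6

[25, 10, 41, 13, 13, 6]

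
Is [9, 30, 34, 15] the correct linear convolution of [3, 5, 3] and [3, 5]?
Recompute linear convolution of [3, 5, 3] and [3, 5]: y[0] = 3×3 = 9; y[1] = 3×5 + 5×3 = 30; y[2] = 5×5 + 3×3 = 34; y[3] = 3×5 = 15 → [9, 30, 34, 15]. Given [9, 30, 34, 15] matches, so answer: Yes

Yes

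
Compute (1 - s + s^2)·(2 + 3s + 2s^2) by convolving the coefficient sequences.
Ascending coefficients: a = [1, -1, 1], b = [2, 3, 2]. c[0] = 1×2 = 2; c[1] = 1×3 + -1×2 = 1; c[2] = 1×2 + -1×3 + 1×2 = 1; c[3] = -1×2 + 1×3 = 1; c[4] = 1×2 = 2. Result coefficients: [2, 1, 1, 1, 2] → 2 + s + s^2 + s^3 + 2s^4

2 + s + s^2 + s^3 + 2s^4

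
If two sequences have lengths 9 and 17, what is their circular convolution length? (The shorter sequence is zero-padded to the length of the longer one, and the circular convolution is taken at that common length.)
Circular convolution (zero-padding the shorter input) has length max(m, n) = max(9, 17) = 17

17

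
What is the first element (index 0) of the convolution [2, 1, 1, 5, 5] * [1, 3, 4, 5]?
Use y[k] = Σ_i a[i]·b[k-i] at k=0. y[0] = 2×1 = 2

2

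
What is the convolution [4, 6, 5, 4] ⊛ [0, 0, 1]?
y[0] = 4×0 = 0; y[1] = 4×0 + 6×0 = 0; y[2] = 4×1 + 6×0 + 5×0 = 4; y[3] = 6×1 + 5×0 + 4×0 = 6; y[4] = 5×1 + 4×0 = 5; y[5] = 4×1 = 4

[0, 0, 4, 6, 5, 4]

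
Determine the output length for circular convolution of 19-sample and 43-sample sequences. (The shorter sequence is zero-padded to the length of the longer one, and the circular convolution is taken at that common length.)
Circular convolution (zero-padding the shorter input) has length max(m, n) = max(19, 43) = 43

43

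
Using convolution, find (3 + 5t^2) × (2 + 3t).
Ascending coefficients: a = [3, 0, 5], b = [2, 3]. c[0] = 3×2 = 6; c[1] = 3×3 + 0×2 = 9; c[2] = 0×3 + 5×2 = 10; c[3] = 5×3 = 15. Result coefficients: [6, 9, 10, 15] → 6 + 9t + 10t^2 + 15t^3

6 + 9t + 10t^2 + 15t^3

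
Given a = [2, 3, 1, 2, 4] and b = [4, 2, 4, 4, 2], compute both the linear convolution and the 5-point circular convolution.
Linear: y_lin[0] = 2×4 = 8; y_lin[1] = 2×2 + 3×4 = 16; y_lin[2] = 2×4 + 3×2 + 1×4 = 18; y_lin[3] = 2×4 + 3×4 + 1×2 + 2×4 = 30; y_lin[4] = 2×2 + 3×4 + 1×4 + 2×2 + 4×4 = 40; y_lin[5] = 3×2 + 1×4 + 2×4 + 4×2 = 26; y_lin[6] = 1×2 + 2×4 + 4×4 = 26; y_lin[7] = 2×2 + 4×4 = 20; y_lin[8] = 4×2 = 8 → [8, 16, 18, 30, 40, 26, 26, 20, 8]. Circular (length 5): y[0] = 2×4 + 3×2 + 1×4 + 2×4 + 4×2 = 34; y[1] = 2×2 + 3×4 + 1×2 + 2×4 + 4×4 = 42; y[2] = 2×4 + 3×2 + 1×4 + 2×2 + 4×4 = 38; y[3] = 2×4 + 3×4 + 1×2 + 2×4 + 4×2 = 38; y[4] = 2×2 + 3×4 + 1×4 + 2×2 + 4×4 = 40 → [34, 42, 38, 38, 40]

Linear: [8, 16, 18, 30, 40, 26, 26, 20, 8], Circular: [34, 42, 38, 38, 40]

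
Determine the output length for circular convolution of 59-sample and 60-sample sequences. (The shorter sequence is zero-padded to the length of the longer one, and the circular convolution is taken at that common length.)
Circular convolution (zero-padding the shorter input) has length max(m, n) = max(59, 60) = 60

60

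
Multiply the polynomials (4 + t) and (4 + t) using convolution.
Ascending coefficients: a = [4, 1], b = [4, 1]. c[0] = 4×4 = 16; c[1] = 4×1 + 1×4 = 8; c[2] = 1×1 = 1. Result coefficients: [16, 8, 1] → 16 + 8t + t^2

16 + 8t + t^2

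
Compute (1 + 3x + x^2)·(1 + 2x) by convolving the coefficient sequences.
Ascending coefficients: a = [1, 3, 1], b = [1, 2]. c[0] = 1×1 = 1; c[1] = 1×2 + 3×1 = 5; c[2] = 3×2 + 1×1 = 7; c[3] = 1×2 = 2. Result coefficients: [1, 5, 7, 2] → 1 + 5x + 7x^2 + 2x^3

1 + 5x + 7x^2 + 2x^3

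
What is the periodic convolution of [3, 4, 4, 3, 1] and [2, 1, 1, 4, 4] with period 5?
Use y[k] = Σ_j s[j]·t[(k-j) mod 5]. y[0] = 3×2 + 4×4 + 4×4 + 3×1 + 1×1 = 42; y[1] = 3×1 + 4×2 + 4×4 + 3×4 + 1×1 = 40; y[2] = 3×1 + 4×1 + 4×2 + 3×4 + 1×4 = 31; y[3] = 3×4 + 4×1 + 4×1 + 3×2 + 1×4 = 30; y[4] = 3×4 + 4×4 + 4×1 + 3×1 + 1×2 = 37. Result: [42, 40, 31, 30, 37]

[42, 40, 31, 30, 37]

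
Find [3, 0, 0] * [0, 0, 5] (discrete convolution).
y[0] = 3×0 = 0; y[1] = 3×0 + 0×0 = 0; y[2] = 3×5 + 0×0 + 0×0 = 15; y[3] = 0×5 + 0×0 = 0; y[4] = 0×5 = 0

[0, 0, 15, 0, 0]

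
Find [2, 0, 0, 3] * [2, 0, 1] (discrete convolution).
y[0] = 2×2 = 4; y[1] = 2×0 + 0×2 = 0; y[2] = 2×1 + 0×0 + 0×2 = 2; y[3] = 0×1 + 0×0 + 3×2 = 6; y[4] = 0×1 + 3×0 = 0; y[5] = 3×1 = 3

[4, 0, 2, 6, 0, 3]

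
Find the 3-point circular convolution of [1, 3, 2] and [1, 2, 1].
Use y[k] = Σ_j f[j]·g[(k-j) mod 3]. y[0] = 1×1 + 3×1 + 2×2 = 8; y[1] = 1×2 + 3×1 + 2×1 = 7; y[2] = 1×1 + 3×2 + 2×1 = 9. Result: [8, 7, 9]

[8, 7, 9]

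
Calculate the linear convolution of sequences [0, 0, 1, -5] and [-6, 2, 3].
y[0] = 0×-6 = 0; y[1] = 0×2 + 0×-6 = 0; y[2] = 0×3 + 0×2 + 1×-6 = -6; y[3] = 0×3 + 1×2 + -5×-6 = 32; y[4] = 1×3 + -5×2 = -7; y[5] = -5×3 = -15

[0, 0, -6, 32, -7, -15]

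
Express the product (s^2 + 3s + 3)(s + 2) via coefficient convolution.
Ascending coefficients: a = [3, 3, 1], b = [2, 1]. c[0] = 3×2 = 6; c[1] = 3×1 + 3×2 = 9; c[2] = 3×1 + 1×2 = 5; c[3] = 1×1 = 1. Result coefficients: [6, 9, 5, 1] → s^3 + 5s^2 + 9s + 6

s^3 + 5s^2 + 9s + 6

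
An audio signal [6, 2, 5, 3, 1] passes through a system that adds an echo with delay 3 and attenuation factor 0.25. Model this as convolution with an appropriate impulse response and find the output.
Direct-path + delayed-attenuated-path model → impulse response h = [1, 0, 0, 0.25] (1 at lag 0, 0.25 at lag 3). Output y[n] = x[n] + 0.25·x[n - 3] (with x[n] = 0 outside 0..4): y[0] = 6 + 0.25×0 = 6; y[1] = 2 + 0.25×0 = 2; y[2] = 5 + 0.25×0 = 5; y[3] = 3 + 0.25×6 = 4.5; y[4] = 1 + 0.25×2 = 1.5; y[5] = 0 + 0.25×5 = 1.25; y[6] = 0 + 0.25×3 = 0.75; y[7] = 0 + 0.25×1 = 0.25. So y = [6, 2, 5, 4.5, 1.5, 1.25, 0.75, 0.25]

[6, 2, 5, 4.5, 1.5, 1.25, 0.75, 0.25]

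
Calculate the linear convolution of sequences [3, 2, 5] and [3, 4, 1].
y[0] = 3×3 = 9; y[1] = 3×4 + 2×3 = 18; y[2] = 3×1 + 2×4 + 5×3 = 26; y[3] = 2×1 + 5×4 = 22; y[4] = 5×1 = 5

[9, 18, 26, 22, 5]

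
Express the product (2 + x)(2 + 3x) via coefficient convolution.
Ascending coefficients: a = [2, 1], b = [2, 3]. c[0] = 2×2 = 4; c[1] = 2×3 + 1×2 = 8; c[2] = 1×3 = 3. Result coefficients: [4, 8, 3] → 4 + 8x + 3x^2

4 + 8x + 3x^2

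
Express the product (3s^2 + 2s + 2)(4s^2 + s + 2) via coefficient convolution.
Ascending coefficients: a = [2, 2, 3], b = [2, 1, 4]. c[0] = 2×2 = 4; c[1] = 2×1 + 2×2 = 6; c[2] = 2×4 + 2×1 + 3×2 = 16; c[3] = 2×4 + 3×1 = 11; c[4] = 3×4 = 12. Result coefficients: [4, 6, 16, 11, 12] → 12s^4 + 11s^3 + 16s^2 + 6s + 4

12s^4 + 11s^3 + 16s^2 + 6s + 4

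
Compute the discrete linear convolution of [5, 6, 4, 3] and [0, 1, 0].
y[0] = 5×0 = 0; y[1] = 5×1 + 6×0 = 5; y[2] = 5×0 + 6×1 + 4×0 = 6; y[3] = 6×0 + 4×1 + 3×0 = 4; y[4] = 4×0 + 3×1 = 3; y[5] = 3×0 = 0

[0, 5, 6, 4, 3, 0]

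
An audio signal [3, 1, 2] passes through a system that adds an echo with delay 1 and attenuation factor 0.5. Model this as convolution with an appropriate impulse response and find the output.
Direct-path + delayed-attenuated-path model → impulse response h = [1, 0.5] (1 at lag 0, 0.5 at lag 1). Output y[n] = x[n] + 0.5·x[n - 1] (with x[n] = 0 outside 0..2): y[0] = 3 + 0.5×0 = 3; y[1] = 1 + 0.5×3 = 2.5; y[2] = 2 + 0.5×1 = 2.5; y[3] = 0 + 0.5×2 = 1.0. So y = [3, 2.5, 2.5, 1.0]

[3, 2.5, 2.5, 1.0]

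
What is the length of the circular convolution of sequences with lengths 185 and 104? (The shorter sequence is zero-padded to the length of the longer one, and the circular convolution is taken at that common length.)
Circular convolution (zero-padding the shorter input) has length max(m, n) = max(185, 104) = 185

185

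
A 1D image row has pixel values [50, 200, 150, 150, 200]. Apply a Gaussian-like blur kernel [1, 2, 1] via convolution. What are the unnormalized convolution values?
Convolve image row [50, 200, 150, 150, 200] with kernel [1, 2, 1]: y[0] = 50×1 = 50; y[1] = 50×2 + 200×1 = 300; y[2] = 50×1 + 200×2 + 150×1 = 600; y[3] = 200×1 + 150×2 + 150×1 = 650; y[4] = 150×1 + 150×2 + 200×1 = 650; y[5] = 150×1 + 200×2 = 550; y[6] = 200×1 = 200 → [50, 300, 600, 650, 650, 550, 200]. Normalization factor = sum(kernel) = 4.

[50, 300, 600, 650, 650, 550, 200]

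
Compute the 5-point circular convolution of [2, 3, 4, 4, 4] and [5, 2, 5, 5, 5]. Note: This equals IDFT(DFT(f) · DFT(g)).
Either evaluate y[k] = Σ_j f[j]·g[(k-j) mod 5] directly, or use IDFT(DFT(f) · DFT(g)). y[0] = 2×5 + 3×5 + 4×5 + 4×5 + 4×2 = 73; y[1] = 2×2 + 3×5 + 4×5 + 4×5 + 4×5 = 79; y[2] = 2×5 + 3×2 + 4×5 + 4×5 + 4×5 = 76; y[3] = 2×5 + 3×5 + 4×2 + 4×5 + 4×5 = 73; y[4] = 2×5 + 3×5 + 4×5 + 4×2 + 4×5 = 73. Result: [73, 79, 76, 73, 73]

[73, 79, 76, 73, 73]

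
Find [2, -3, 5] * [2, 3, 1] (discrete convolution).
y[0] = 2×2 = 4; y[1] = 2×3 + -3×2 = 0; y[2] = 2×1 + -3×3 + 5×2 = 3; y[3] = -3×1 + 5×3 = 12; y[4] = 5×1 = 5

[4, 0, 3, 12, 5]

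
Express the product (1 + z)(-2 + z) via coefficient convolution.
Ascending coefficients: a = [1, 1], b = [-2, 1]. c[0] = 1×-2 = -2; c[1] = 1×1 + 1×-2 = -1; c[2] = 1×1 = 1. Result coefficients: [-2, -1, 1] → -2 - z + z^2

-2 - z + z^2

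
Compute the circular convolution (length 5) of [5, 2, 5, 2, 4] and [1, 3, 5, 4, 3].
Use y[k] = Σ_j a[j]·b[(k-j) mod 5]. y[0] = 5×1 + 2×3 + 5×4 + 2×5 + 4×3 = 53; y[1] = 5×3 + 2×1 + 5×3 + 2×4 + 4×5 = 60; y[2] = 5×5 + 2×3 + 5×1 + 2×3 + 4×4 = 58; y[3] = 5×4 + 2×5 + 5×3 + 2×1 + 4×3 = 59; y[4] = 5×3 + 2×4 + 5×5 + 2×3 + 4×1 = 58. Result: [53, 60, 58, 59, 58]

[53, 60, 58, 59, 58]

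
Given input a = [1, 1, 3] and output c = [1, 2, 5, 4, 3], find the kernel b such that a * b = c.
Output length 5 = len(a) + len(b) - 1 ⇒ len(b) = 3. Solve b forward using b[k] = (c[k] - Σ_{i≥1} a[i]·b[k-i]) / a[0]: b[0] = c[0] / a[0] = 1 / 1 = 1; b[1] = (c[1] - 1×1) / a[0] = (2 - 1×1) / 1 = 1; b[2] = (c[2] - 1×1 - 3×1) / a[0] = (5 - 1×1 - 3×1) / 1 = 1. So b = [1, 1, 1]. Forward-check [1, 1, 3] * [1, 1, 1]: c[0] = 1×1 = 1; c[1] = 1×1 + 1×1 = 2; c[2] = 1×1 + 1×1 + 3×1 = 5; c[3] = 1×1 + 3×1 = 4; c[4] = 3×1 = 3 → [1, 2, 5, 4, 3] ✓

[1, 1, 1]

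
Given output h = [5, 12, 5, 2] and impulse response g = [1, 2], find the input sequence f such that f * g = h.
Deconvolve h=[5, 12, 5, 2] by g=[1, 2]. Since g[0]=1, solve forward: f[0] = h[0] / 1 = 5; f[1] = (h[1] - 5×2) / 1 = 2; f[2] = (h[2] - 2×2) / 1 = 1. So f = [5, 2, 1]. Check by forward convolution: h[0] = 5×1 = 5; h[1] = 5×2 + 2×1 = 12; h[2] = 2×2 + 1×1 = 5; h[3] = 1×2 = 2

[5, 2, 1]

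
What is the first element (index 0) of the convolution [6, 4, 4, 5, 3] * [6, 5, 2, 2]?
Use y[k] = Σ_i a[i]·b[k-i] at k=0. y[0] = 6×6 = 36

36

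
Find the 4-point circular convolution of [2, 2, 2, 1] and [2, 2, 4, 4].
Use y[k] = Σ_j a[j]·b[(k-j) mod 4]. y[0] = 2×2 + 2×4 + 2×4 + 1×2 = 22; y[1] = 2×2 + 2×2 + 2×4 + 1×4 = 20; y[2] = 2×4 + 2×2 + 2×2 + 1×4 = 20; y[3] = 2×4 + 2×4 + 2×2 + 1×2 = 22. Result: [22, 20, 20, 22]

[22, 20, 20, 22]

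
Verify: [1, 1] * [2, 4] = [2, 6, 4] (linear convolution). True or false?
Recompute linear convolution of [1, 1] and [2, 4]: y[0] = 1×2 = 2; y[1] = 1×4 + 1×2 = 6; y[2] = 1×4 = 4 → [2, 6, 4]. Given [2, 6, 4] matches, so answer: Yes

Yes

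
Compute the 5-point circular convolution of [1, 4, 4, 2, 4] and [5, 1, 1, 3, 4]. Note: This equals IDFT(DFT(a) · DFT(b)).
Either evaluate y[k] = Σ_j a[j]·b[(k-j) mod 5] directly, or use IDFT(DFT(a) · DFT(b)). y[0] = 1×5 + 4×4 + 4×3 + 2×1 + 4×1 = 39; y[1] = 1×1 + 4×5 + 4×4 + 2×3 + 4×1 = 47; y[2] = 1×1 + 4×1 + 4×5 + 2×4 + 4×3 = 45; y[3] = 1×3 + 4×1 + 4×1 + 2×5 + 4×4 = 37; y[4] = 1×4 + 4×3 + 4×1 + 2×1 + 4×5 = 42. Result: [39, 47, 45, 37, 42]

[39, 47, 45, 37, 42]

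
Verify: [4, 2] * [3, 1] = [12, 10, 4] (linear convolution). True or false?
Recompute linear convolution of [4, 2] and [3, 1]: y[0] = 4×3 = 12; y[1] = 4×1 + 2×3 = 10; y[2] = 2×1 = 2 → [12, 10, 2]. Compare to given [12, 10, 4]: they differ at index 2: given 4, correct 2, so answer: No

No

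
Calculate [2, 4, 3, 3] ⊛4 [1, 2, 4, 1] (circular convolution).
Use y[k] = Σ_j f[j]·g[(k-j) mod 4]. y[0] = 2×1 + 4×1 + 3×4 + 3×2 = 24; y[1] = 2×2 + 4×1 + 3×1 + 3×4 = 23; y[2] = 2×4 + 4×2 + 3×1 + 3×1 = 22; y[3] = 2×1 + 4×4 + 3×2 + 3×1 = 27. Result: [24, 23, 22, 27]

[24, 23, 22, 27]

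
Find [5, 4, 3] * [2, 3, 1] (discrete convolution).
y[0] = 5×2 = 10; y[1] = 5×3 + 4×2 = 23; y[2] = 5×1 + 4×3 + 3×2 = 23; y[3] = 4×1 + 3×3 = 13; y[4] = 3×1 = 3

[10, 23, 23, 13, 3]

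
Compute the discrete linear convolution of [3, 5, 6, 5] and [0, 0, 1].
y[0] = 3×0 = 0; y[1] = 3×0 + 5×0 = 0; y[2] = 3×1 + 5×0 + 6×0 = 3; y[3] = 5×1 + 6×0 + 5×0 = 5; y[4] = 6×1 + 5×0 = 6; y[5] = 5×1 = 5

[0, 0, 3, 5, 6, 5]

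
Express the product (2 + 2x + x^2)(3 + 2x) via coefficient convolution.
Ascending coefficients: a = [2, 2, 1], b = [3, 2]. c[0] = 2×3 = 6; c[1] = 2×2 + 2×3 = 10; c[2] = 2×2 + 1×3 = 7; c[3] = 1×2 = 2. Result coefficients: [6, 10, 7, 2] → 6 + 10x + 7x^2 + 2x^3

6 + 10x + 7x^2 + 2x^3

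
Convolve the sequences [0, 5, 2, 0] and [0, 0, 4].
y[0] = 0×0 = 0; y[1] = 0×0 + 5×0 = 0; y[2] = 0×4 + 5×0 + 2×0 = 0; y[3] = 5×4 + 2×0 + 0×0 = 20; y[4] = 2×4 + 0×0 = 8; y[5] = 0×4 = 0

[0, 0, 0, 20, 8, 0]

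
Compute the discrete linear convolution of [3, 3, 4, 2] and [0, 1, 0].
y[0] = 3×0 = 0; y[1] = 3×1 + 3×0 = 3; y[2] = 3×0 + 3×1 + 4×0 = 3; y[3] = 3×0 + 4×1 + 2×0 = 4; y[4] = 4×0 + 2×1 = 2; y[5] = 2×0 = 0

[0, 3, 3, 4, 2, 0]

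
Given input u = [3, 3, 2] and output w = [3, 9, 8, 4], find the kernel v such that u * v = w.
Output length 4 = len(u) + len(v) - 1 ⇒ len(v) = 2. Solve v forward using v[k] = (w[k] - Σ_{i≥1} u[i]·v[k-i]) / u[0]: v[0] = w[0] / u[0] = 3 / 3 = 1; v[1] = (w[1] - 3×1) / u[0] = (9 - 3×1) / 3 = 2. So v = [1, 2]. Forward-check [3, 3, 2] * [1, 2]: w[0] = 3×1 = 3; w[1] = 3×2 + 3×1 = 9; w[2] = 3×2 + 2×1 = 8; w[3] = 2×2 = 4 → [3, 9, 8, 4] ✓

[1, 2]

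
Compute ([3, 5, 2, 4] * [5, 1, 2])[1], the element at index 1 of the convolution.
Use y[k] = Σ_i a[i]·b[k-i] at k=1. y[1] = 3×1 + 5×5 = 28

28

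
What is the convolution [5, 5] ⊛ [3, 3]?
y[0] = 5×3 = 15; y[1] = 5×3 + 5×3 = 30; y[2] = 5×3 = 15

[15, 30, 15]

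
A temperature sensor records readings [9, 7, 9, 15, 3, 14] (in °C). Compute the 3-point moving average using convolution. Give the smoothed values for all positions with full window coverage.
3-point moving average kernel = [1, 1, 1]. Apply in 'valid' mode (full window coverage): avg[0] = (9 + 7 + 9) / 3 = 8.33; avg[1] = (7 + 9 + 15) / 3 = 10.33; avg[2] = (9 + 15 + 3) / 3 = 9.0; avg[3] = (15 + 3 + 14) / 3 = 10.67. Smoothed values: [8.33, 10.33, 9.0, 10.67]

[8.33, 10.33, 9.0, 10.67]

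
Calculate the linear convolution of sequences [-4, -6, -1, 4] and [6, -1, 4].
y[0] = -4×6 = -24; y[1] = -4×-1 + -6×6 = -32; y[2] = -4×4 + -6×-1 + -1×6 = -16; y[3] = -6×4 + -1×-1 + 4×6 = 1; y[4] = -1×4 + 4×-1 = -8; y[5] = 4×4 = 16

[-24, -32, -16, 1, -8, 16]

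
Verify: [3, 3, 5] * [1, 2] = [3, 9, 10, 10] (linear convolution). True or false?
Recompute linear convolution of [3, 3, 5] and [1, 2]: y[0] = 3×1 = 3; y[1] = 3×2 + 3×1 = 9; y[2] = 3×2 + 5×1 = 11; y[3] = 5×2 = 10 → [3, 9, 11, 10]. Compare to given [3, 9, 10, 10]: they differ at index 2: given 10, correct 11, so answer: No

No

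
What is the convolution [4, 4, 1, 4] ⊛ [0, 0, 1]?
y[0] = 4×0 = 0; y[1] = 4×0 + 4×0 = 0; y[2] = 4×1 + 4×0 + 1×0 = 4; y[3] = 4×1 + 1×0 + 4×0 = 4; y[4] = 1×1 + 4×0 = 1; y[5] = 4×1 = 4

[0, 0, 4, 4, 1, 4]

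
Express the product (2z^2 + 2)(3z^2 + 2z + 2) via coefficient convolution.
Ascending coefficients: a = [2, 0, 2], b = [2, 2, 3]. c[0] = 2×2 = 4; c[1] = 2×2 + 0×2 = 4; c[2] = 2×3 + 0×2 + 2×2 = 10; c[3] = 0×3 + 2×2 = 4; c[4] = 2×3 = 6. Result coefficients: [4, 4, 10, 4, 6] → 6z^4 + 4z^3 + 10z^2 + 4z + 4

6z^4 + 4z^3 + 10z^2 + 4z + 4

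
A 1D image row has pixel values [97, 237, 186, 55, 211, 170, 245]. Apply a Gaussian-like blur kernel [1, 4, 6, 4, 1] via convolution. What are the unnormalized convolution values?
Convolve image row [97, 237, 186, 55, 211, 170, 245] with kernel [1, 4, 6, 4, 1]: y[0] = 97×1 = 97; y[1] = 97×4 + 237×1 = 625; y[2] = 97×6 + 237×4 + 186×1 = 1716; y[3] = 97×4 + 237×6 + 186×4 + 55×1 = 2609; y[4] = 97×1 + 237×4 + 186×6 + 55×4 + 211×1 = 2592; y[5] = 237×1 + 186×4 + 55×6 + 211×4 + 170×1 = 2325; y[6] = 186×1 + 55×4 + 211×6 + 170×4 + 245×1 = 2597; y[7] = 55×1 + 211×4 + 170×6 + 245×4 = 2899; y[8] = 211×1 + 170×4 + 245×6 = 2361; y[9] = 170×1 + 245×4 = 1150; y[10] = 245×1 = 245 → [97, 625, 1716, 2609, 2592, 2325, 2597, 2899, 2361, 1150, 245]. Normalization factor = sum(kernel) = 16.

[97, 625, 1716, 2609, 2592, 2325, 2597, 2899, 2361, 1150, 245]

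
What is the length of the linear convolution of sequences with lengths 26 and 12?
Linear/full convolution length: m + n - 1 = 26 + 12 - 1 = 37

37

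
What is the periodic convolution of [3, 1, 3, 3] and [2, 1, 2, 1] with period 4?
Use y[k] = Σ_j u[j]·v[(k-j) mod 4]. y[0] = 3×2 + 1×1 + 3×2 + 3×1 = 16; y[1] = 3×1 + 1×2 + 3×1 + 3×2 = 14; y[2] = 3×2 + 1×1 + 3×2 + 3×1 = 16; y[3] = 3×1 + 1×2 + 3×1 + 3×2 = 14. Result: [16, 14, 16, 14]

[16, 14, 16, 14]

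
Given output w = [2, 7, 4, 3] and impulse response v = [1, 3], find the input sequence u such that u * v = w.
Deconvolve w=[2, 7, 4, 3] by v=[1, 3]. Since v[0]=1, solve forward: u[0] = w[0] / 1 = 2; u[1] = (w[1] - 2×3) / 1 = 1; u[2] = (w[2] - 1×3) / 1 = 1. So u = [2, 1, 1]. Check by forward convolution: w[0] = 2×1 = 2; w[1] = 2×3 + 1×1 = 7; w[2] = 1×3 + 1×1 = 4; w[3] = 1×3 = 3

[2, 1, 1]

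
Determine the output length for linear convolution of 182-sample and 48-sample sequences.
Linear/full convolution length: m + n - 1 = 182 + 48 - 1 = 229

229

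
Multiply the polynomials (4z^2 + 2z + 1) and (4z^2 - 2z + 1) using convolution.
Ascending coefficients: a = [1, 2, 4], b = [1, -2, 4]. c[0] = 1×1 = 1; c[1] = 1×-2 + 2×1 = 0; c[2] = 1×4 + 2×-2 + 4×1 = 4; c[3] = 2×4 + 4×-2 = 0; c[4] = 4×4 = 16. Result coefficients: [1, 0, 4, 0, 16] → 16z^4 + 4z^2 + 1

16z^4 + 4z^2 + 1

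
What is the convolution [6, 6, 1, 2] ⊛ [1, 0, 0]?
y[0] = 6×1 = 6; y[1] = 6×0 + 6×1 = 6; y[2] = 6×0 + 6×0 + 1×1 = 1; y[3] = 6×0 + 1×0 + 2×1 = 2; y[4] = 1×0 + 2×0 = 0; y[5] = 2×0 = 0

[6, 6, 1, 2, 0, 0]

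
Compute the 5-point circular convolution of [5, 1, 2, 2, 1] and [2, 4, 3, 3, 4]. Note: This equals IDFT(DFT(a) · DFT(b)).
Either evaluate y[k] = Σ_j a[j]·b[(k-j) mod 5] directly, or use IDFT(DFT(a) · DFT(b)). y[0] = 5×2 + 1×4 + 2×3 + 2×3 + 1×4 = 30; y[1] = 5×4 + 1×2 + 2×4 + 2×3 + 1×3 = 39; y[2] = 5×3 + 1×4 + 2×2 + 2×4 + 1×3 = 34; y[3] = 5×3 + 1×3 + 2×4 + 2×2 + 1×4 = 34; y[4] = 5×4 + 1×3 + 2×3 + 2×4 + 1×2 = 39. Result: [30, 39, 34, 34, 39]

[30, 39, 34, 34, 39]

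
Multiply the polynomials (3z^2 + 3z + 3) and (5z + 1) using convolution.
Ascending coefficients: a = [3, 3, 3], b = [1, 5]. c[0] = 3×1 = 3; c[1] = 3×5 + 3×1 = 18; c[2] = 3×5 + 3×1 = 18; c[3] = 3×5 = 15. Result coefficients: [3, 18, 18, 15] → 15z^3 + 18z^2 + 18z + 3

15z^3 + 18z^2 + 18z + 3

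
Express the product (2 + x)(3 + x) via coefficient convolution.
Ascending coefficients: a = [2, 1], b = [3, 1]. c[0] = 2×3 = 6; c[1] = 2×1 + 1×3 = 5; c[2] = 1×1 = 1. Result coefficients: [6, 5, 1] → 6 + 5x + x^2

6 + 5x + x^2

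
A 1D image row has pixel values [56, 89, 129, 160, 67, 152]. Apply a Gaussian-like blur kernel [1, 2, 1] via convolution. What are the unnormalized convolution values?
Convolve image row [56, 89, 129, 160, 67, 152] with kernel [1, 2, 1]: y[0] = 56×1 = 56; y[1] = 56×2 + 89×1 = 201; y[2] = 56×1 + 89×2 + 129×1 = 363; y[3] = 89×1 + 129×2 + 160×1 = 507; y[4] = 129×1 + 160×2 + 67×1 = 516; y[5] = 160×1 + 67×2 + 152×1 = 446; y[6] = 67×1 + 152×2 = 371; y[7] = 152×1 = 152 → [56, 201, 363, 507, 516, 446, 371, 152]. Normalization factor = sum(kernel) = 4.

[56, 201, 363, 507, 516, 446, 371, 152]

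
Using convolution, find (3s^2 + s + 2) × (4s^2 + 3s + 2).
Ascending coefficients: a = [2, 1, 3], b = [2, 3, 4]. c[0] = 2×2 = 4; c[1] = 2×3 + 1×2 = 8; c[2] = 2×4 + 1×3 + 3×2 = 17; c[3] = 1×4 + 3×3 = 13; c[4] = 3×4 = 12. Result coefficients: [4, 8, 17, 13, 12] → 12s^4 + 13s^3 + 17s^2 + 8s + 4

12s^4 + 13s^3 + 17s^2 + 8s + 4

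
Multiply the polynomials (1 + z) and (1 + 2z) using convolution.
Ascending coefficients: a = [1, 1], b = [1, 2]. c[0] = 1×1 = 1; c[1] = 1×2 + 1×1 = 3; c[2] = 1×2 = 2. Result coefficients: [1, 3, 2] → 1 + 3z + 2z^2

1 + 3z + 2z^2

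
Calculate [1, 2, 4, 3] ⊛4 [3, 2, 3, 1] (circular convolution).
Use y[k] = Σ_j x[j]·h[(k-j) mod 4]. y[0] = 1×3 + 2×1 + 4×3 + 3×2 = 23; y[1] = 1×2 + 2×3 + 4×1 + 3×3 = 21; y[2] = 1×3 + 2×2 + 4×3 + 3×1 = 22; y[3] = 1×1 + 2×3 + 4×2 + 3×3 = 24. Result: [23, 21, 22, 24]

[23, 21, 22, 24]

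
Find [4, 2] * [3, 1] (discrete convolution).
y[0] = 4×3 = 12; y[1] = 4×1 + 2×3 = 10; y[2] = 2×1 = 2

[12, 10, 2]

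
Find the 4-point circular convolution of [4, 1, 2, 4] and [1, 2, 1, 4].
Use y[k] = Σ_j u[j]·v[(k-j) mod 4]. y[0] = 4×1 + 1×4 + 2×1 + 4×2 = 18; y[1] = 4×2 + 1×1 + 2×4 + 4×1 = 21; y[2] = 4×1 + 1×2 + 2×1 + 4×4 = 24; y[3] = 4×4 + 1×1 + 2×2 + 4×1 = 25. Result: [18, 21, 24, 25]

[18, 21, 24, 25]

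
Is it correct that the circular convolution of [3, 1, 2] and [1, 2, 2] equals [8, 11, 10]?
Recompute circular convolution of [3, 1, 2] and [1, 2, 2]: y[0] = 3×1 + 1×2 + 2×2 = 9; y[1] = 3×2 + 1×1 + 2×2 = 11; y[2] = 3×2 + 1×2 + 2×1 = 10 → [9, 11, 10]. Compare to given [8, 11, 10]: they differ at index 0: given 8, correct 9, so answer: No

No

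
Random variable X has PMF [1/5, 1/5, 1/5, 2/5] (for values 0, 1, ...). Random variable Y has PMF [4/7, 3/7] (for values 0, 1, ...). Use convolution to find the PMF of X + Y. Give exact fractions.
P(X+Y=k) = Σ_i P(X=i)·P(Y=k-i) — a convolution of [1/5, 1/5, 1/5, 2/5] and [4/7, 3/7]. P(X+Y=0) = (1/5)×(4/7) = 4/35; P(X+Y=1) = (1/5)×(3/7) + (1/5)×(4/7) = 3/35 + 4/35 = 1/5; P(X+Y=2) = (1/5)×(3/7) + (1/5)×(4/7) = 3/35 + 4/35 = 1/5; P(X+Y=3) = (1/5)×(3/7) + (2/5)×(4/7) = 3/35 + 8/35 = 11/35; P(X+Y=4) = (2/5)×(3/7) = 6/35. PMF: [4/35, 1/5, 1/5, 11/35, 6/35] (sums to 1 ✓)

[4/35, 1/5, 1/5, 11/35, 6/35]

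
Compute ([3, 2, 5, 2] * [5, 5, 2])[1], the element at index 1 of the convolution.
Use y[k] = Σ_i a[i]·b[k-i] at k=1. y[1] = 3×5 + 2×5 = 25

25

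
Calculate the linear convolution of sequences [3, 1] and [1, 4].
y[0] = 3×1 = 3; y[1] = 3×4 + 1×1 = 13; y[2] = 1×4 = 4

[3, 13, 4]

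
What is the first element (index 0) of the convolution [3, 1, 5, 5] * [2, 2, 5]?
Use y[k] = Σ_i a[i]·b[k-i] at k=0. y[0] = 3×2 = 6

6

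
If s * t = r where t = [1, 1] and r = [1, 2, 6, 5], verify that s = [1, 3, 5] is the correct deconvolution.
Forward-compute [1, 3, 5] * [1, 1]: r[0] = 1×1 = 1; r[1] = 1×1 + 3×1 = 4; r[2] = 3×1 + 5×1 = 8; r[3] = 5×1 = 5 → [1, 4, 8, 5]. Does not match given r = [1, 2, 6, 5].

Not verified. [1, 3, 5] * [1, 1] = [1, 4, 8, 5], which differs from [1, 2, 6, 5] at index 1.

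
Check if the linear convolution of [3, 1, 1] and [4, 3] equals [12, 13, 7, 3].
Recompute linear convolution of [3, 1, 1] and [4, 3]: y[0] = 3×4 = 12; y[1] = 3×3 + 1×4 = 13; y[2] = 1×3 + 1×4 = 7; y[3] = 1×3 = 3 → [12, 13, 7, 3]. Given [12, 13, 7, 3] matches, so answer: Yes

Yes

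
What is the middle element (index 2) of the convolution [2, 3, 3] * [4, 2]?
Use y[k] = Σ_i a[i]·b[k-i] at k=2. y[2] = 3×2 + 3×4 = 18

18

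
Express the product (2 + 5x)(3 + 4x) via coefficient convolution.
Ascending coefficients: a = [2, 5], b = [3, 4]. c[0] = 2×3 = 6; c[1] = 2×4 + 5×3 = 23; c[2] = 5×4 = 20. Result coefficients: [6, 23, 20] → 6 + 23x + 20x^2

6 + 23x + 20x^2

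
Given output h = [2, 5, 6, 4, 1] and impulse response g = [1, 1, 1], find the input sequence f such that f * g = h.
Deconvolve h=[2, 5, 6, 4, 1] by g=[1, 1, 1]. Since g[0]=1, solve forward: f[0] = h[0] / 1 = 2; f[1] = (h[1] - 2×1) / 1 = 3; f[2] = (h[2] - 3×1 - 2×1) / 1 = 1. So f = [2, 3, 1]. Check by forward convolution: h[0] = 2×1 = 2; h[1] = 2×1 + 3×1 = 5; h[2] = 2×1 + 3×1 + 1×1 = 6; h[3] = 3×1 + 1×1 = 4; h[4] = 1×1 = 1

[2, 3, 1]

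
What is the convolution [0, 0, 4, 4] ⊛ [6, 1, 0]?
y[0] = 0×6 = 0; y[1] = 0×1 + 0×6 = 0; y[2] = 0×0 + 0×1 + 4×6 = 24; y[3] = 0×0 + 4×1 + 4×6 = 28; y[4] = 4×0 + 4×1 = 4; y[5] = 4×0 = 0

[0, 0, 24, 28, 4, 0]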